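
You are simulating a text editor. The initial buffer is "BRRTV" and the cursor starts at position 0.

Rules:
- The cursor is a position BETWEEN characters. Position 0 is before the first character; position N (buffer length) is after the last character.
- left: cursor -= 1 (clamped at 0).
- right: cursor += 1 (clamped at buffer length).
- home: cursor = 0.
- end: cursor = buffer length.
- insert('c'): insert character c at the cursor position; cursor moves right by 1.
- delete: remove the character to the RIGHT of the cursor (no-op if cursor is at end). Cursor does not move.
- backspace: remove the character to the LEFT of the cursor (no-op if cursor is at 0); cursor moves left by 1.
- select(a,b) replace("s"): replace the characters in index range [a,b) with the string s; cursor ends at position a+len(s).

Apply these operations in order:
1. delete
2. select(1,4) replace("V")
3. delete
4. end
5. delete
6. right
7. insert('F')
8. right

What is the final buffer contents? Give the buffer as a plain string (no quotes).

Answer: RVF

Derivation:
After op 1 (delete): buf='RRTV' cursor=0
After op 2 (select(1,4) replace("V")): buf='RV' cursor=2
After op 3 (delete): buf='RV' cursor=2
After op 4 (end): buf='RV' cursor=2
After op 5 (delete): buf='RV' cursor=2
After op 6 (right): buf='RV' cursor=2
After op 7 (insert('F')): buf='RVF' cursor=3
After op 8 (right): buf='RVF' cursor=3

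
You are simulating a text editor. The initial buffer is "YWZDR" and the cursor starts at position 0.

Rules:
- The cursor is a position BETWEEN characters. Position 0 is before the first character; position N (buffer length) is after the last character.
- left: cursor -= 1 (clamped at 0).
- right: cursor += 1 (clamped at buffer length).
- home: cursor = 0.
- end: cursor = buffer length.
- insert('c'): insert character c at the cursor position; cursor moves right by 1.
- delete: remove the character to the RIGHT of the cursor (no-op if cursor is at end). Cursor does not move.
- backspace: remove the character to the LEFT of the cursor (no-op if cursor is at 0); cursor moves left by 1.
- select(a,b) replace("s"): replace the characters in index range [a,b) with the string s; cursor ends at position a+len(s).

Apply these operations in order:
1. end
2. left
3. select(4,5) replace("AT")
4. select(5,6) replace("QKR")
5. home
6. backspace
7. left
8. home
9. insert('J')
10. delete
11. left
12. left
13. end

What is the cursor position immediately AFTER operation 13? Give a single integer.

Answer: 8

Derivation:
After op 1 (end): buf='YWZDR' cursor=5
After op 2 (left): buf='YWZDR' cursor=4
After op 3 (select(4,5) replace("AT")): buf='YWZDAT' cursor=6
After op 4 (select(5,6) replace("QKR")): buf='YWZDAQKR' cursor=8
After op 5 (home): buf='YWZDAQKR' cursor=0
After op 6 (backspace): buf='YWZDAQKR' cursor=0
After op 7 (left): buf='YWZDAQKR' cursor=0
After op 8 (home): buf='YWZDAQKR' cursor=0
After op 9 (insert('J')): buf='JYWZDAQKR' cursor=1
After op 10 (delete): buf='JWZDAQKR' cursor=1
After op 11 (left): buf='JWZDAQKR' cursor=0
After op 12 (left): buf='JWZDAQKR' cursor=0
After op 13 (end): buf='JWZDAQKR' cursor=8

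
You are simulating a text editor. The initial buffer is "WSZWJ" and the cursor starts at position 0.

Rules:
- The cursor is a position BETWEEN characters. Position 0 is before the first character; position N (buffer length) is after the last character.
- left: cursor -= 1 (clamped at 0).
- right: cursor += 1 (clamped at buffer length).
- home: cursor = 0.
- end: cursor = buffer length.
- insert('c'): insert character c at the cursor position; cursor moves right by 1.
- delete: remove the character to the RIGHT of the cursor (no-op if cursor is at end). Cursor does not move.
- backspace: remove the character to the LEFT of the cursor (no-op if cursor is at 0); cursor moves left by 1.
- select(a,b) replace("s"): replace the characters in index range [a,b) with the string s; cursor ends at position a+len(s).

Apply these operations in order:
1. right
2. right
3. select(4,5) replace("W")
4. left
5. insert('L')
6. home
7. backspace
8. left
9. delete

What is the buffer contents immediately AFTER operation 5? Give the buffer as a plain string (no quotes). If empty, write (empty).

After op 1 (right): buf='WSZWJ' cursor=1
After op 2 (right): buf='WSZWJ' cursor=2
After op 3 (select(4,5) replace("W")): buf='WSZWW' cursor=5
After op 4 (left): buf='WSZWW' cursor=4
After op 5 (insert('L')): buf='WSZWLW' cursor=5

Answer: WSZWLW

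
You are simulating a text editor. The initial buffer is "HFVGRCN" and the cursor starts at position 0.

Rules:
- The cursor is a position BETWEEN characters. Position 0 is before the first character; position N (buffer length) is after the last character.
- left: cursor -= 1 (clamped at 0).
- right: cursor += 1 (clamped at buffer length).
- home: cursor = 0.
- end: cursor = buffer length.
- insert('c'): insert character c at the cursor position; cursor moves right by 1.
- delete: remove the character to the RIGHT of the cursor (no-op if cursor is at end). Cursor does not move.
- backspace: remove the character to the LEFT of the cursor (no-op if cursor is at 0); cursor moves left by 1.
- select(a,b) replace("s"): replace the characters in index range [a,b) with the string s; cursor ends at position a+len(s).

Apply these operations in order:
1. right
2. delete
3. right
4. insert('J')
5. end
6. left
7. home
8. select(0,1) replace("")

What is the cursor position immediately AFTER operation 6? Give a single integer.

After op 1 (right): buf='HFVGRCN' cursor=1
After op 2 (delete): buf='HVGRCN' cursor=1
After op 3 (right): buf='HVGRCN' cursor=2
After op 4 (insert('J')): buf='HVJGRCN' cursor=3
After op 5 (end): buf='HVJGRCN' cursor=7
After op 6 (left): buf='HVJGRCN' cursor=6

Answer: 6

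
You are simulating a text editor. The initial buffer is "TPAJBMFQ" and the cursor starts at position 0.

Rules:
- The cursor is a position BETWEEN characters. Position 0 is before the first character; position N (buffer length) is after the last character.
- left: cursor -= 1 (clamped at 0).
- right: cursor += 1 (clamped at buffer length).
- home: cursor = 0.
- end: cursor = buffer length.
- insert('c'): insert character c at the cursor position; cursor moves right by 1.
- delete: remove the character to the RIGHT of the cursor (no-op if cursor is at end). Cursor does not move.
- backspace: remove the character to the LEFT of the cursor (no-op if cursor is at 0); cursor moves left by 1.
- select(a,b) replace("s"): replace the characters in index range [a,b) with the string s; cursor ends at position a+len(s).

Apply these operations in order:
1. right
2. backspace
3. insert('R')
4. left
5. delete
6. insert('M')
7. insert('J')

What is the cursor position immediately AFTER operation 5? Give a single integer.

Answer: 0

Derivation:
After op 1 (right): buf='TPAJBMFQ' cursor=1
After op 2 (backspace): buf='PAJBMFQ' cursor=0
After op 3 (insert('R')): buf='RPAJBMFQ' cursor=1
After op 4 (left): buf='RPAJBMFQ' cursor=0
After op 5 (delete): buf='PAJBMFQ' cursor=0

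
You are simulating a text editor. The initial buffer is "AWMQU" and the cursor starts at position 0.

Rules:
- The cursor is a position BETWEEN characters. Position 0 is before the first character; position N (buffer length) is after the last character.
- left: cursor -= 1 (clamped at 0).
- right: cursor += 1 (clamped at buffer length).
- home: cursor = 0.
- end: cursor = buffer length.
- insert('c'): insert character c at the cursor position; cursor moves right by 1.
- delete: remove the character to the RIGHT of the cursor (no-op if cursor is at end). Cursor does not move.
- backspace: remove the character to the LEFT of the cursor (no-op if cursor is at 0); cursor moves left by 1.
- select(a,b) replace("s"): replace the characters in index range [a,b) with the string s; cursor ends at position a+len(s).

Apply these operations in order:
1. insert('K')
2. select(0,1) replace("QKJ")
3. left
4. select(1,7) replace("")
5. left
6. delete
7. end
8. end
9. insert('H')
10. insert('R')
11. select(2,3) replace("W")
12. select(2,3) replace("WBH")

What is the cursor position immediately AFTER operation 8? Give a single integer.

After op 1 (insert('K')): buf='KAWMQU' cursor=1
After op 2 (select(0,1) replace("QKJ")): buf='QKJAWMQU' cursor=3
After op 3 (left): buf='QKJAWMQU' cursor=2
After op 4 (select(1,7) replace("")): buf='QU' cursor=1
After op 5 (left): buf='QU' cursor=0
After op 6 (delete): buf='U' cursor=0
After op 7 (end): buf='U' cursor=1
After op 8 (end): buf='U' cursor=1

Answer: 1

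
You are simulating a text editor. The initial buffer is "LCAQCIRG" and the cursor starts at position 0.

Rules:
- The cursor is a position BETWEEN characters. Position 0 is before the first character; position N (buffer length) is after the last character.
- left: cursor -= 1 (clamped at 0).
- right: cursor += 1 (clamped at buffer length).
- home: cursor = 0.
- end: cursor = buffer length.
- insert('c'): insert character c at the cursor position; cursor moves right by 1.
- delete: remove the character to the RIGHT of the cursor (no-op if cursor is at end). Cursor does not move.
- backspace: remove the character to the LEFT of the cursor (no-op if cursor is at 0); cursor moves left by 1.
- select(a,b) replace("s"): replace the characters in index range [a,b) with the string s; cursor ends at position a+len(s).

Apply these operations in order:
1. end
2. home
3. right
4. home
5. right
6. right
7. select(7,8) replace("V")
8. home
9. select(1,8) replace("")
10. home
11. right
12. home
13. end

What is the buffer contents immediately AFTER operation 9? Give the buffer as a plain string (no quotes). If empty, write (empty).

After op 1 (end): buf='LCAQCIRG' cursor=8
After op 2 (home): buf='LCAQCIRG' cursor=0
After op 3 (right): buf='LCAQCIRG' cursor=1
After op 4 (home): buf='LCAQCIRG' cursor=0
After op 5 (right): buf='LCAQCIRG' cursor=1
After op 6 (right): buf='LCAQCIRG' cursor=2
After op 7 (select(7,8) replace("V")): buf='LCAQCIRV' cursor=8
After op 8 (home): buf='LCAQCIRV' cursor=0
After op 9 (select(1,8) replace("")): buf='L' cursor=1

Answer: L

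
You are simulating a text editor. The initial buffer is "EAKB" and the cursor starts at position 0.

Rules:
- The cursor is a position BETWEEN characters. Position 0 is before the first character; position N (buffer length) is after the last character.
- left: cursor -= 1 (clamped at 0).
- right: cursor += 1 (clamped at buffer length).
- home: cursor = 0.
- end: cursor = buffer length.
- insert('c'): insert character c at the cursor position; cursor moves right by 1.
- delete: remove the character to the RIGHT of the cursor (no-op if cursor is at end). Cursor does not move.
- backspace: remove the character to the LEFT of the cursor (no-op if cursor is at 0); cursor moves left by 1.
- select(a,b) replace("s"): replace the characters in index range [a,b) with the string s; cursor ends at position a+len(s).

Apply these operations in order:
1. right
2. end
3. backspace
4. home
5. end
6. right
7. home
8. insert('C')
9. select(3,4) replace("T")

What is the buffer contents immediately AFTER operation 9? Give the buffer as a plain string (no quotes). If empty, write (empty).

Answer: CEAT

Derivation:
After op 1 (right): buf='EAKB' cursor=1
After op 2 (end): buf='EAKB' cursor=4
After op 3 (backspace): buf='EAK' cursor=3
After op 4 (home): buf='EAK' cursor=0
After op 5 (end): buf='EAK' cursor=3
After op 6 (right): buf='EAK' cursor=3
After op 7 (home): buf='EAK' cursor=0
After op 8 (insert('C')): buf='CEAK' cursor=1
After op 9 (select(3,4) replace("T")): buf='CEAT' cursor=4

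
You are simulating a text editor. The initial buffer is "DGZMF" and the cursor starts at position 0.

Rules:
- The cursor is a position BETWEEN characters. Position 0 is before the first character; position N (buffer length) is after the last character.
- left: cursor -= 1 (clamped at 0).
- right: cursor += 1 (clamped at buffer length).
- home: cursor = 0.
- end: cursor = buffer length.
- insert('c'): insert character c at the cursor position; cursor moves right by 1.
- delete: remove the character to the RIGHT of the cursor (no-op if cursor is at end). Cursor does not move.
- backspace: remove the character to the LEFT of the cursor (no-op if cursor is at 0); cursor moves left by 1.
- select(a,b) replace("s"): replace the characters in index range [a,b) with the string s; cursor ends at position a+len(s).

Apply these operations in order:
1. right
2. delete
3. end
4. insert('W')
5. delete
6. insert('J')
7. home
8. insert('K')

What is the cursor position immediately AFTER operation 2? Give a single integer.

After op 1 (right): buf='DGZMF' cursor=1
After op 2 (delete): buf='DZMF' cursor=1

Answer: 1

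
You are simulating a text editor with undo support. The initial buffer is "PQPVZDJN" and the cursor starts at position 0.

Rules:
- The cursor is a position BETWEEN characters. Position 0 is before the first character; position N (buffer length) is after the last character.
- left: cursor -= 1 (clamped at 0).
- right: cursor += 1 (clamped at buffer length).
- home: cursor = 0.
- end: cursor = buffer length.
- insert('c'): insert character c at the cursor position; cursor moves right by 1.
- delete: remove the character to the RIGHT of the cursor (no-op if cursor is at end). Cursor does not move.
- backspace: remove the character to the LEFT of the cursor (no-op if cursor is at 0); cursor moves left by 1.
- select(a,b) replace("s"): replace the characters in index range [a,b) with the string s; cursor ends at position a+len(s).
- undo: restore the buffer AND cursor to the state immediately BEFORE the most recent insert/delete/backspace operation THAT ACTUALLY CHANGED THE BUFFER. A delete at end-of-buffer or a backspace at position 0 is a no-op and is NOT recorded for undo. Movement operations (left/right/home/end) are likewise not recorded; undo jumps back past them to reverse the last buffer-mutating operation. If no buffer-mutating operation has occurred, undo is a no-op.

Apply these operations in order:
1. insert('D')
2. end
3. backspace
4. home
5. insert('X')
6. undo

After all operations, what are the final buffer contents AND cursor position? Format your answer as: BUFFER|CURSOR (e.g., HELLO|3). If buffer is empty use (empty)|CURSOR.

After op 1 (insert('D')): buf='DPQPVZDJN' cursor=1
After op 2 (end): buf='DPQPVZDJN' cursor=9
After op 3 (backspace): buf='DPQPVZDJ' cursor=8
After op 4 (home): buf='DPQPVZDJ' cursor=0
After op 5 (insert('X')): buf='XDPQPVZDJ' cursor=1
After op 6 (undo): buf='DPQPVZDJ' cursor=0

Answer: DPQPVZDJ|0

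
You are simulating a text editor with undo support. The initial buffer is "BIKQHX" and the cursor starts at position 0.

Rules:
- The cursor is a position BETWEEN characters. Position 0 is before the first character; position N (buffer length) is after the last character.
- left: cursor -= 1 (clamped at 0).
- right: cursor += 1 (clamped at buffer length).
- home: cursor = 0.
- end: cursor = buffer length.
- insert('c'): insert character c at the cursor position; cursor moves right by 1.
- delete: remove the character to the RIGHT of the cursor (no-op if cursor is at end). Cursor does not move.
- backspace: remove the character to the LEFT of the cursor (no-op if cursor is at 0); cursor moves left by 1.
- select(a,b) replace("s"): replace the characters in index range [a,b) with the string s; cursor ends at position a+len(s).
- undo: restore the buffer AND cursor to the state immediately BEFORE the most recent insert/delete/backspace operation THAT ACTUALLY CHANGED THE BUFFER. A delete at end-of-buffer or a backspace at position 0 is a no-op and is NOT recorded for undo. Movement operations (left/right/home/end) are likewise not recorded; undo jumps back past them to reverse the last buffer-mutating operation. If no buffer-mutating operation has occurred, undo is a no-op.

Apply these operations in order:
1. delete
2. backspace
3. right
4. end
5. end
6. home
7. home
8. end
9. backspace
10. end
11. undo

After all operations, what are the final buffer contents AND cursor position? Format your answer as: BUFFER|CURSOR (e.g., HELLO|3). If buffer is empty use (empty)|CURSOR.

Answer: IKQHX|5

Derivation:
After op 1 (delete): buf='IKQHX' cursor=0
After op 2 (backspace): buf='IKQHX' cursor=0
After op 3 (right): buf='IKQHX' cursor=1
After op 4 (end): buf='IKQHX' cursor=5
After op 5 (end): buf='IKQHX' cursor=5
After op 6 (home): buf='IKQHX' cursor=0
After op 7 (home): buf='IKQHX' cursor=0
After op 8 (end): buf='IKQHX' cursor=5
After op 9 (backspace): buf='IKQH' cursor=4
After op 10 (end): buf='IKQH' cursor=4
After op 11 (undo): buf='IKQHX' cursor=5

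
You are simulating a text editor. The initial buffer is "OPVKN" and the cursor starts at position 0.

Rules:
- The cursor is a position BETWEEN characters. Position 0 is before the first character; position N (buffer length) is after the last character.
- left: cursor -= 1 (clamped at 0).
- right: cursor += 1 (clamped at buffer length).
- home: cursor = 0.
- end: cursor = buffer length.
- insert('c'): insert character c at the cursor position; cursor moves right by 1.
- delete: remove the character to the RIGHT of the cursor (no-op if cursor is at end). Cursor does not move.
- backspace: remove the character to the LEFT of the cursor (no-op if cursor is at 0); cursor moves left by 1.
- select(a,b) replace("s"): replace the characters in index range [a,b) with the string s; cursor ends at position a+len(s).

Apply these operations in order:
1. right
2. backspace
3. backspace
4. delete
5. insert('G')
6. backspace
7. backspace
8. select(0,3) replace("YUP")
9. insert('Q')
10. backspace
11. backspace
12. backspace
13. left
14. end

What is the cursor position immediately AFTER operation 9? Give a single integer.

After op 1 (right): buf='OPVKN' cursor=1
After op 2 (backspace): buf='PVKN' cursor=0
After op 3 (backspace): buf='PVKN' cursor=0
After op 4 (delete): buf='VKN' cursor=0
After op 5 (insert('G')): buf='GVKN' cursor=1
After op 6 (backspace): buf='VKN' cursor=0
After op 7 (backspace): buf='VKN' cursor=0
After op 8 (select(0,3) replace("YUP")): buf='YUP' cursor=3
After op 9 (insert('Q')): buf='YUPQ' cursor=4

Answer: 4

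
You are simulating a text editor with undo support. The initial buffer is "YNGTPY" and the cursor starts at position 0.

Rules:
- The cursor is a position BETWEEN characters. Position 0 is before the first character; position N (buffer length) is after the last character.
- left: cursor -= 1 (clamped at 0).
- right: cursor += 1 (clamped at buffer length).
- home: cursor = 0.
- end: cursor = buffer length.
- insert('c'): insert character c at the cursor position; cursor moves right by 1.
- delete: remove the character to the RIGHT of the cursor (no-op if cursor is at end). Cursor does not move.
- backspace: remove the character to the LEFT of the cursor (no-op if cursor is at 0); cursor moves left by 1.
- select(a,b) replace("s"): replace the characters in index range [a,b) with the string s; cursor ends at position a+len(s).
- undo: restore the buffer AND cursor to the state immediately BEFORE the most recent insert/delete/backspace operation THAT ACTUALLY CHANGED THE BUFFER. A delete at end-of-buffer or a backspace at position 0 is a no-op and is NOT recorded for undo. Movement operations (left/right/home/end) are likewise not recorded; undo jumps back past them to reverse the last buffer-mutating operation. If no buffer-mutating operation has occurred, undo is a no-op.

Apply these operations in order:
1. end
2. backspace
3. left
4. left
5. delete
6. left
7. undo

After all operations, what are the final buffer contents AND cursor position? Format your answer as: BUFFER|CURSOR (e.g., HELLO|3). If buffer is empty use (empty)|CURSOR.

After op 1 (end): buf='YNGTPY' cursor=6
After op 2 (backspace): buf='YNGTP' cursor=5
After op 3 (left): buf='YNGTP' cursor=4
After op 4 (left): buf='YNGTP' cursor=3
After op 5 (delete): buf='YNGP' cursor=3
After op 6 (left): buf='YNGP' cursor=2
After op 7 (undo): buf='YNGTP' cursor=3

Answer: YNGTP|3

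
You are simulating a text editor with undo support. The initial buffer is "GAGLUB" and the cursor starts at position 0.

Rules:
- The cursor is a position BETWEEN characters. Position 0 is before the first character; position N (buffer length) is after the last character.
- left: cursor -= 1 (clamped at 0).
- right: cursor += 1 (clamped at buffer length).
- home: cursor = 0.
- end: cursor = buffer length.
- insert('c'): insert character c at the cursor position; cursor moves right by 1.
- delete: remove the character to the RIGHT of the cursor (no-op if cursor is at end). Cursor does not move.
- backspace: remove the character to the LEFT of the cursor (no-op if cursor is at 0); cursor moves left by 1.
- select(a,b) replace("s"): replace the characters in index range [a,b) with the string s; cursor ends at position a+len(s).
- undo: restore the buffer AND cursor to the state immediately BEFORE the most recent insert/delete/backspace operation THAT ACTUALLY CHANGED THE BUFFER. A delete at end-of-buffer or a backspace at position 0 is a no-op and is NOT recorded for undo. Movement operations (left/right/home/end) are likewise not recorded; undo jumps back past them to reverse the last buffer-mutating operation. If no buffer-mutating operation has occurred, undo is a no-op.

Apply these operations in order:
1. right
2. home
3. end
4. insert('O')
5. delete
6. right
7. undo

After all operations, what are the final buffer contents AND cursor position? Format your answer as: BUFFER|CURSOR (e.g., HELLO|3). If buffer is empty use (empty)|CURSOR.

After op 1 (right): buf='GAGLUB' cursor=1
After op 2 (home): buf='GAGLUB' cursor=0
After op 3 (end): buf='GAGLUB' cursor=6
After op 4 (insert('O')): buf='GAGLUBO' cursor=7
After op 5 (delete): buf='GAGLUBO' cursor=7
After op 6 (right): buf='GAGLUBO' cursor=7
After op 7 (undo): buf='GAGLUB' cursor=6

Answer: GAGLUB|6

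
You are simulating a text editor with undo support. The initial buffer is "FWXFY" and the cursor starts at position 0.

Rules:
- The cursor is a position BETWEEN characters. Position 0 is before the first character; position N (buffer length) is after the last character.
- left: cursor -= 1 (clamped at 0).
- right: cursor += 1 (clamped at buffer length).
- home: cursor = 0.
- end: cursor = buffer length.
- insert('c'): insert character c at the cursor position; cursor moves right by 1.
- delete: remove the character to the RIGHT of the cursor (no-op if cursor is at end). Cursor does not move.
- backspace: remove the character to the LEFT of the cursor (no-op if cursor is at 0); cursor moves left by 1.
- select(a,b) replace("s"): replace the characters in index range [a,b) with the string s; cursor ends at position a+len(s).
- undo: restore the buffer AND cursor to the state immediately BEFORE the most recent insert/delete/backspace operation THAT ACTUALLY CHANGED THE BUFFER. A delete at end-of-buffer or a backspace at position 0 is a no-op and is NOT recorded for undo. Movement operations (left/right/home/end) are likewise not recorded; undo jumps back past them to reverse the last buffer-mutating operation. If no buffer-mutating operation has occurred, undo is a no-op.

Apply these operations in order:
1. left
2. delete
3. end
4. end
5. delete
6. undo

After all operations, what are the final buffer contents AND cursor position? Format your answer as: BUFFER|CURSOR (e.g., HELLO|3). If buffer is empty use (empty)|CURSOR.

Answer: FWXFY|0

Derivation:
After op 1 (left): buf='FWXFY' cursor=0
After op 2 (delete): buf='WXFY' cursor=0
After op 3 (end): buf='WXFY' cursor=4
After op 4 (end): buf='WXFY' cursor=4
After op 5 (delete): buf='WXFY' cursor=4
After op 6 (undo): buf='FWXFY' cursor=0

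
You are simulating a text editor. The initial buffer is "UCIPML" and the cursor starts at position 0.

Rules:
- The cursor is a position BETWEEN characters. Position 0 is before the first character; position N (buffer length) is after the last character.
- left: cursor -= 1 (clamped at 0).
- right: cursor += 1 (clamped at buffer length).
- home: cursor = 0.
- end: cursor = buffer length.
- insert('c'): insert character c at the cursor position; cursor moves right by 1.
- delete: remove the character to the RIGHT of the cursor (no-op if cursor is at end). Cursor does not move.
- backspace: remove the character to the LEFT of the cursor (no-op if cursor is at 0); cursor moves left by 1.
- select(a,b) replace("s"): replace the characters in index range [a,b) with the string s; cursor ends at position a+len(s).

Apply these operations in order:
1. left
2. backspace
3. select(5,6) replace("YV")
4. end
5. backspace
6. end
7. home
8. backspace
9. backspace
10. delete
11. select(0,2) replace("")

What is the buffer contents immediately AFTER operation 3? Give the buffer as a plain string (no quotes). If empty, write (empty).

After op 1 (left): buf='UCIPML' cursor=0
After op 2 (backspace): buf='UCIPML' cursor=0
After op 3 (select(5,6) replace("YV")): buf='UCIPMYV' cursor=7

Answer: UCIPMYV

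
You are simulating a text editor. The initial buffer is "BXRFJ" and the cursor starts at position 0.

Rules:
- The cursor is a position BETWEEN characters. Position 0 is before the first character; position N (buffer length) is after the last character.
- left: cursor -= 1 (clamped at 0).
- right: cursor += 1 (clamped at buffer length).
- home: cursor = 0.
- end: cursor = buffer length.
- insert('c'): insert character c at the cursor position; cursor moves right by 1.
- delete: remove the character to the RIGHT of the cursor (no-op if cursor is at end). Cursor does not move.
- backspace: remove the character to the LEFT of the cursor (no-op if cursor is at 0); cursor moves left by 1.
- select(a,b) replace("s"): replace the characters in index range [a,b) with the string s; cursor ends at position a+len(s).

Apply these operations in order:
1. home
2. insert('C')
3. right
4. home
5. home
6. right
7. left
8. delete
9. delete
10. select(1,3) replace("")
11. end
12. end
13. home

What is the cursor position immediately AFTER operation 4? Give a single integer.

Answer: 0

Derivation:
After op 1 (home): buf='BXRFJ' cursor=0
After op 2 (insert('C')): buf='CBXRFJ' cursor=1
After op 3 (right): buf='CBXRFJ' cursor=2
After op 4 (home): buf='CBXRFJ' cursor=0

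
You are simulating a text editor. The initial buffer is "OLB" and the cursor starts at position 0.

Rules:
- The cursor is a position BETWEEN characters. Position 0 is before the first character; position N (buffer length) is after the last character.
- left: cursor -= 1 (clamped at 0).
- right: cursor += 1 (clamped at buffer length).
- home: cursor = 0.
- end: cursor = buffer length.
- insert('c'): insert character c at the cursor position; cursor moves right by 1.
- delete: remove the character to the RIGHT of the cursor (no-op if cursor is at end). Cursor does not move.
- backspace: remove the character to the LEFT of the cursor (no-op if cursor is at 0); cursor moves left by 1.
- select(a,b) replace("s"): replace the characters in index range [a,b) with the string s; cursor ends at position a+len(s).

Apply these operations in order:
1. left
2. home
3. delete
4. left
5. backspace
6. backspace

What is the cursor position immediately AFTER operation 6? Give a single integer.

Answer: 0

Derivation:
After op 1 (left): buf='OLB' cursor=0
After op 2 (home): buf='OLB' cursor=0
After op 3 (delete): buf='LB' cursor=0
After op 4 (left): buf='LB' cursor=0
After op 5 (backspace): buf='LB' cursor=0
After op 6 (backspace): buf='LB' cursor=0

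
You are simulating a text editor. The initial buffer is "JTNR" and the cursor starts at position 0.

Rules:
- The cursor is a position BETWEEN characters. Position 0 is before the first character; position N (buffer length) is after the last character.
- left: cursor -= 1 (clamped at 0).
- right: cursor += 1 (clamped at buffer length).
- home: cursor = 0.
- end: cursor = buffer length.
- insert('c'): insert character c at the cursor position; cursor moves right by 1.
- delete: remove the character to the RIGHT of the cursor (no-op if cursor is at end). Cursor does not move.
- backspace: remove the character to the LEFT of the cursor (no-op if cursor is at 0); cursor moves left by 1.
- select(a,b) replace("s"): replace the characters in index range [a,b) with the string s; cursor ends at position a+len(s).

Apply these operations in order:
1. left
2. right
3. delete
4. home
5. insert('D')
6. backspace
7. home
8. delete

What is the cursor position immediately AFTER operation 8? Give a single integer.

After op 1 (left): buf='JTNR' cursor=0
After op 2 (right): buf='JTNR' cursor=1
After op 3 (delete): buf='JNR' cursor=1
After op 4 (home): buf='JNR' cursor=0
After op 5 (insert('D')): buf='DJNR' cursor=1
After op 6 (backspace): buf='JNR' cursor=0
After op 7 (home): buf='JNR' cursor=0
After op 8 (delete): buf='NR' cursor=0

Answer: 0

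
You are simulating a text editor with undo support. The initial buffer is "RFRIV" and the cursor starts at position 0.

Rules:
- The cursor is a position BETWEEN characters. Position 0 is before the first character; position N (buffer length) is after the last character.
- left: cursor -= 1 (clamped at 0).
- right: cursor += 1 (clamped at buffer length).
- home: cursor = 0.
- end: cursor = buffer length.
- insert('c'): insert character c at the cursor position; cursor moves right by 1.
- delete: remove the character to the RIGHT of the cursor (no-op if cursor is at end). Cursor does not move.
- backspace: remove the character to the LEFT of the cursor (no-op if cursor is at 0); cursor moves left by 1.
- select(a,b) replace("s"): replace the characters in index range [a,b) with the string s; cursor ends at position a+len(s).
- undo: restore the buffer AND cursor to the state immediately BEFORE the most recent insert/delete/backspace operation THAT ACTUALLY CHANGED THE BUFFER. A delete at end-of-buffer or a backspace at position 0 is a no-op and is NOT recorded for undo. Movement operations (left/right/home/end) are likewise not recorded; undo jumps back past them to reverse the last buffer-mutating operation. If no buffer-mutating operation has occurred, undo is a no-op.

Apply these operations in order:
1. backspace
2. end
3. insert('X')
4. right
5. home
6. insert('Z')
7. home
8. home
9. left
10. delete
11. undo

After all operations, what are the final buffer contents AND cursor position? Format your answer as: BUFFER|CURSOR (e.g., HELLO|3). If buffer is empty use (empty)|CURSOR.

Answer: ZRFRIVX|0

Derivation:
After op 1 (backspace): buf='RFRIV' cursor=0
After op 2 (end): buf='RFRIV' cursor=5
After op 3 (insert('X')): buf='RFRIVX' cursor=6
After op 4 (right): buf='RFRIVX' cursor=6
After op 5 (home): buf='RFRIVX' cursor=0
After op 6 (insert('Z')): buf='ZRFRIVX' cursor=1
After op 7 (home): buf='ZRFRIVX' cursor=0
After op 8 (home): buf='ZRFRIVX' cursor=0
After op 9 (left): buf='ZRFRIVX' cursor=0
After op 10 (delete): buf='RFRIVX' cursor=0
After op 11 (undo): buf='ZRFRIVX' cursor=0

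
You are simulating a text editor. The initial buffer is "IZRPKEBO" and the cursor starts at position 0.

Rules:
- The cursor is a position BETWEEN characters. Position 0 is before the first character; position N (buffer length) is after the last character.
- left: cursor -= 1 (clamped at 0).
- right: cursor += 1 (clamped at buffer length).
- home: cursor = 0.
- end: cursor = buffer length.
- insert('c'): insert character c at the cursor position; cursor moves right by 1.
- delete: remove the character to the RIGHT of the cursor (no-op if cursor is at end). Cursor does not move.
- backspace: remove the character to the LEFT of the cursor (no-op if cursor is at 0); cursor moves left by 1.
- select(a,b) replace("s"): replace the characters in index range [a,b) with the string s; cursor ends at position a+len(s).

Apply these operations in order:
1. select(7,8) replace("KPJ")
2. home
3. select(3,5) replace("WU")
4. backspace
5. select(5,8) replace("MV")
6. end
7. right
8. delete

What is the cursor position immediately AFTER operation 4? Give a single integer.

Answer: 4

Derivation:
After op 1 (select(7,8) replace("KPJ")): buf='IZRPKEBKPJ' cursor=10
After op 2 (home): buf='IZRPKEBKPJ' cursor=0
After op 3 (select(3,5) replace("WU")): buf='IZRWUEBKPJ' cursor=5
After op 4 (backspace): buf='IZRWEBKPJ' cursor=4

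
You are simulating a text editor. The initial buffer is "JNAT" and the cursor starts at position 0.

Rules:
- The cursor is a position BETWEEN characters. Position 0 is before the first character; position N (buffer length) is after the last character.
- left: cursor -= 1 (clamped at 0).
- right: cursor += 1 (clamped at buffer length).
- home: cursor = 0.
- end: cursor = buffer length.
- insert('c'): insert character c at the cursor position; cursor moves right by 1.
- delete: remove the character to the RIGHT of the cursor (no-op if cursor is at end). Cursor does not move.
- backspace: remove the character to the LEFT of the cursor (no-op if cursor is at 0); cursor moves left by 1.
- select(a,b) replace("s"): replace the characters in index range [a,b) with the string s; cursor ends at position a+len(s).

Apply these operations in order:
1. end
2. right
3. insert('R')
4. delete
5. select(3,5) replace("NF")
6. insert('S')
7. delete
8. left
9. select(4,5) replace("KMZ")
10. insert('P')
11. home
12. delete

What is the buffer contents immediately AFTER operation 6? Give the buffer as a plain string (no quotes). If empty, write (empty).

Answer: JNANFS

Derivation:
After op 1 (end): buf='JNAT' cursor=4
After op 2 (right): buf='JNAT' cursor=4
After op 3 (insert('R')): buf='JNATR' cursor=5
After op 4 (delete): buf='JNATR' cursor=5
After op 5 (select(3,5) replace("NF")): buf='JNANF' cursor=5
After op 6 (insert('S')): buf='JNANFS' cursor=6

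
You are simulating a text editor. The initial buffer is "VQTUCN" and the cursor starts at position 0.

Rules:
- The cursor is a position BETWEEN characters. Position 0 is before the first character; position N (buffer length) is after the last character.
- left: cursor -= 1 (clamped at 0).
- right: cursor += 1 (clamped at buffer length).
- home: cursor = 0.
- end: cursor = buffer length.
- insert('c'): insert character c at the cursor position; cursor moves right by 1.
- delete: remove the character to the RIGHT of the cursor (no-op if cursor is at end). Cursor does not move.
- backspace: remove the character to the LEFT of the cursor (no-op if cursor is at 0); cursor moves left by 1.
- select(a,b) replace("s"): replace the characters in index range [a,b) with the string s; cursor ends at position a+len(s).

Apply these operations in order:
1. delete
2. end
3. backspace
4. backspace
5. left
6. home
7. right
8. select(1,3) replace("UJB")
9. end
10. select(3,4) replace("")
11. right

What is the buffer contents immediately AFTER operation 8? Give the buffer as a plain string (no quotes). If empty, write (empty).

After op 1 (delete): buf='QTUCN' cursor=0
After op 2 (end): buf='QTUCN' cursor=5
After op 3 (backspace): buf='QTUC' cursor=4
After op 4 (backspace): buf='QTU' cursor=3
After op 5 (left): buf='QTU' cursor=2
After op 6 (home): buf='QTU' cursor=0
After op 7 (right): buf='QTU' cursor=1
After op 8 (select(1,3) replace("UJB")): buf='QUJB' cursor=4

Answer: QUJB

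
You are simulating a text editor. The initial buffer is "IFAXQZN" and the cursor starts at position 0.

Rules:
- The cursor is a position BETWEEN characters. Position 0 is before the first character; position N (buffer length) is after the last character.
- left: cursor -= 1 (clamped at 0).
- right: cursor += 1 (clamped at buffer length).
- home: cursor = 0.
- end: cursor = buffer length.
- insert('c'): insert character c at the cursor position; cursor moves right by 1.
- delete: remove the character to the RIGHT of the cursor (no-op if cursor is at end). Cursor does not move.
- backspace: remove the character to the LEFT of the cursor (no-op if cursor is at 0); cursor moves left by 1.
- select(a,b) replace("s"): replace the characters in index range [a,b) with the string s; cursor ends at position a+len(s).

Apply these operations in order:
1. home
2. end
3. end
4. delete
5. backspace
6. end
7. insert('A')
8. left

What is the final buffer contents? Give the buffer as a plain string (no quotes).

After op 1 (home): buf='IFAXQZN' cursor=0
After op 2 (end): buf='IFAXQZN' cursor=7
After op 3 (end): buf='IFAXQZN' cursor=7
After op 4 (delete): buf='IFAXQZN' cursor=7
After op 5 (backspace): buf='IFAXQZ' cursor=6
After op 6 (end): buf='IFAXQZ' cursor=6
After op 7 (insert('A')): buf='IFAXQZA' cursor=7
After op 8 (left): buf='IFAXQZA' cursor=6

Answer: IFAXQZA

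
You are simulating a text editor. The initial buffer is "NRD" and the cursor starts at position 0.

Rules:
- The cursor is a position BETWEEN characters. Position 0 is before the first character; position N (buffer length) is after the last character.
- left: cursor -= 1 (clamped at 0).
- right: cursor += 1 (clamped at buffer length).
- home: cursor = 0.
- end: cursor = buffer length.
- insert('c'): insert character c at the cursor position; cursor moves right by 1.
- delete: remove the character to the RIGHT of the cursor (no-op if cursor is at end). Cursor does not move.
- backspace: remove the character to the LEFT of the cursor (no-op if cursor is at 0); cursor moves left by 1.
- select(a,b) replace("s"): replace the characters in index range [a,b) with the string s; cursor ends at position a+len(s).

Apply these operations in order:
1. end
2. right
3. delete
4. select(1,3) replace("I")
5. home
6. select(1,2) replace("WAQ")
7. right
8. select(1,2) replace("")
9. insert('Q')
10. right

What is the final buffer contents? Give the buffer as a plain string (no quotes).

Answer: NQAQ

Derivation:
After op 1 (end): buf='NRD' cursor=3
After op 2 (right): buf='NRD' cursor=3
After op 3 (delete): buf='NRD' cursor=3
After op 4 (select(1,3) replace("I")): buf='NI' cursor=2
After op 5 (home): buf='NI' cursor=0
After op 6 (select(1,2) replace("WAQ")): buf='NWAQ' cursor=4
After op 7 (right): buf='NWAQ' cursor=4
After op 8 (select(1,2) replace("")): buf='NAQ' cursor=1
After op 9 (insert('Q')): buf='NQAQ' cursor=2
After op 10 (right): buf='NQAQ' cursor=3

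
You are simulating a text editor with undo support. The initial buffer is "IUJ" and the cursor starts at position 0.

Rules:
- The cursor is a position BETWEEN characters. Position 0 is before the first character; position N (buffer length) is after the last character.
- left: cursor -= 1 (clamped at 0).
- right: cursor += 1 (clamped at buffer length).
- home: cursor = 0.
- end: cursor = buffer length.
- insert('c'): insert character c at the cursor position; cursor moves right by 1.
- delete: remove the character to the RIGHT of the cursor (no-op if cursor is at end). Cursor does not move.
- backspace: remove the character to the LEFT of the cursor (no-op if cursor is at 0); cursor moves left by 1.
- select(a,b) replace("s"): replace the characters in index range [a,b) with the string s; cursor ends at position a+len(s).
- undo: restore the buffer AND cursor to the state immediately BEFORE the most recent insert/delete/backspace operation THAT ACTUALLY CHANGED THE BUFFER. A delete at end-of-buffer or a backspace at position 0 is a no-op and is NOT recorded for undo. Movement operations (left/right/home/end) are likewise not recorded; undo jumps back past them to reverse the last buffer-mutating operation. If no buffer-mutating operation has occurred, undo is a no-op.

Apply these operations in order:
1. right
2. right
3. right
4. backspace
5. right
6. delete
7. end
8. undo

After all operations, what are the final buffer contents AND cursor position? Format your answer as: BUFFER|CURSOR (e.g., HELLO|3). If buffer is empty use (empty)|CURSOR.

Answer: IUJ|3

Derivation:
After op 1 (right): buf='IUJ' cursor=1
After op 2 (right): buf='IUJ' cursor=2
After op 3 (right): buf='IUJ' cursor=3
After op 4 (backspace): buf='IU' cursor=2
After op 5 (right): buf='IU' cursor=2
After op 6 (delete): buf='IU' cursor=2
After op 7 (end): buf='IU' cursor=2
After op 8 (undo): buf='IUJ' cursor=3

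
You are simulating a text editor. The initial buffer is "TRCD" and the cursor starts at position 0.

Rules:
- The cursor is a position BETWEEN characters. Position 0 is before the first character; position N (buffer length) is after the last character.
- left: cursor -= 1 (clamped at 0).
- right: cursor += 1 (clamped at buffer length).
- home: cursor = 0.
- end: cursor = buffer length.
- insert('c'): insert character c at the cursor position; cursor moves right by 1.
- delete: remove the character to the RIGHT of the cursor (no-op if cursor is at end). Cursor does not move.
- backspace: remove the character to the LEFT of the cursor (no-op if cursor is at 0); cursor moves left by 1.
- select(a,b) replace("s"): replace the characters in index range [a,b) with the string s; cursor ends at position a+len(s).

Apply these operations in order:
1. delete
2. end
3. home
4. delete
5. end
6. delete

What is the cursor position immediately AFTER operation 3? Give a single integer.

After op 1 (delete): buf='RCD' cursor=0
After op 2 (end): buf='RCD' cursor=3
After op 3 (home): buf='RCD' cursor=0

Answer: 0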